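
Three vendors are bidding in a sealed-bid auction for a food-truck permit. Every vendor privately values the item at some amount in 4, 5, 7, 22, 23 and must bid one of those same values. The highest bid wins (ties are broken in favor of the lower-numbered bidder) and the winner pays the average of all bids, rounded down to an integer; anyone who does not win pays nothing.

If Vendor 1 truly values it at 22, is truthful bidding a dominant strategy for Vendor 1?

Consider the case where Vendor 2 bids 4 and Vendor 3 bids 4.
Truthful bid 22: wins, pays 10, utility 22 - 10 = 12.
Bid 4 instead: wins, pays 4, utility 22 - 4 = 18.
Since 18 > 12, bidding 4 is strictly better here, so truthful bidding is not dominant.

No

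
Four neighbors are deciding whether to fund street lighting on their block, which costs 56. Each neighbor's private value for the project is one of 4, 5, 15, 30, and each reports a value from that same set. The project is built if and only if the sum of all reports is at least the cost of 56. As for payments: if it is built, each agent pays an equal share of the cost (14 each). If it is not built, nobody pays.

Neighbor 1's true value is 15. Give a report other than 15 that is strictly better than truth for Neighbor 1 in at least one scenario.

Suppose Neighbor 2 reports 4, Neighbor 3 reports 4 and Neighbor 4 reports 30.
Report 15: project not built, utility 0.
Report 30: project built, pays 14, utility 15 - 14 = 1.
So reporting 30 beats truth here (1 > 0).

30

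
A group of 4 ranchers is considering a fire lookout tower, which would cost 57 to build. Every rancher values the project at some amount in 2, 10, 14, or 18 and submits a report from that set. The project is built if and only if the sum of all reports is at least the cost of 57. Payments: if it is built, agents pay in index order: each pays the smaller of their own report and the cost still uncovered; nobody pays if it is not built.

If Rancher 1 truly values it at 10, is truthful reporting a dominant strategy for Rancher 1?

Yes

Check each profile of the others' reports and compare truth against every alternative report.
Others report (2, 2, 2): truth gives 0, best alternative gives 0.
Others report (2, 2, 10): truth gives 0, best alternative gives 0.
Others report (2, 2, 14): truth gives 0, best alternative gives 0.
Others report (2, 2, 18): truth gives 0, best alternative gives 0.
Others report (2, 10, 2): truth gives 0, best alternative gives 0.
Others report (2, 10, 10): truth gives 0, best alternative gives 0.
(Remaining 58 profiles checked similarly; truth is weakly best in each.)
In every case the truthful report is at least as good as any alternative, so it is a dominant strategy.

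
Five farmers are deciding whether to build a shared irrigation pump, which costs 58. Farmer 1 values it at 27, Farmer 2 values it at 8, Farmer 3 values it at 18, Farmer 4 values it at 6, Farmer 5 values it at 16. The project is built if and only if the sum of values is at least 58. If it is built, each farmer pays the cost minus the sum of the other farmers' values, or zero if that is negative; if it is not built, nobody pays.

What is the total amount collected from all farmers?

11

Total value 75 ≥ cost 58, so it is built.
Farmer 1: others sum to 48; max(0, 58 - 48) = 10.
Farmer 2: others sum to 67; max(0, 58 - 67) = 0.
Farmer 3: others sum to 57; max(0, 58 - 57) = 1.
Farmer 4: others sum to 69; max(0, 58 - 69) = 0.
Farmer 5: others sum to 59; max(0, 58 - 59) = 0.
Total collected = 10 + 0 + 1 + 0 + 0 = 11.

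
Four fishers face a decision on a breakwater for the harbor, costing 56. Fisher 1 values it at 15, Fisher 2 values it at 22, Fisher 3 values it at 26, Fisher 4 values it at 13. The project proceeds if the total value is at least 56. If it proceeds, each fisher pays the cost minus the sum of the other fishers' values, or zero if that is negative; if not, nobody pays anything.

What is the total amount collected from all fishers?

Total value 76 ≥ cost 56, so it is built.
Fisher 1: others sum to 61; max(0, 56 - 61) = 0.
Fisher 2: others sum to 54; max(0, 56 - 54) = 2.
Fisher 3: others sum to 50; max(0, 56 - 50) = 6.
Fisher 4: others sum to 63; max(0, 56 - 63) = 0.
Total collected = 0 + 2 + 6 + 0 = 8.

8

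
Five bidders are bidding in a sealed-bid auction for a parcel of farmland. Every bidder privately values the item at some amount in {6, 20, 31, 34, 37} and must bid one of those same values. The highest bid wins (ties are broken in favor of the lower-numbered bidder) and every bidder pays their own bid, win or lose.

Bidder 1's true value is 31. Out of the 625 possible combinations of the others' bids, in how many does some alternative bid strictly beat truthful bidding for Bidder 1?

Others bid (6, 6, 6, 6): truth gives 0; bid 6 gives 25 > 0. Violating.
Others bid (6, 6, 6, 20): truth gives 0; bid 20 gives 11 > 0. Violating.
Others bid (6, 6, 6, 34): truth gives -31; bid 34 gives -3 > -31. Violating.
Others bid (6, 6, 6, 37): truth gives -31; bid 6 gives -6 > -31. Violating.
Others bid (6, 6, 6, 31): truth gives 0; no alternative beats it.
Others bid (6, 6, 20, 31): truth gives 0; no alternative beats it.
(Checking all 625 profiles: 560 have a profitable deviation, 65 do not.)

560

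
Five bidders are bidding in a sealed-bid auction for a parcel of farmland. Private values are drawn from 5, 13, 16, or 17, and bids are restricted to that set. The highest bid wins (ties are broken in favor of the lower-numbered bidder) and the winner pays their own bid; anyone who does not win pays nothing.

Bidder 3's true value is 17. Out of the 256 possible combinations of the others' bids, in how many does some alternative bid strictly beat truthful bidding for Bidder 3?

Others bid (5, 5, 5, 5): truth gives 0; bid 13 gives 4 > 0. Violating.
Others bid (5, 5, 5, 13): truth gives 0; bid 13 gives 4 > 0. Violating.
Others bid (5, 5, 5, 16): truth gives 0; bid 16 gives 1 > 0. Violating.
Others bid (5, 5, 13, 5): truth gives 0; bid 13 gives 4 > 0. Violating.
Others bid (5, 5, 5, 17): truth gives 0; no alternative beats it.
Others bid (5, 5, 13, 17): truth gives 0; no alternative beats it.
(Checking all 256 profiles: 36 have a profitable deviation, 220 do not.)

36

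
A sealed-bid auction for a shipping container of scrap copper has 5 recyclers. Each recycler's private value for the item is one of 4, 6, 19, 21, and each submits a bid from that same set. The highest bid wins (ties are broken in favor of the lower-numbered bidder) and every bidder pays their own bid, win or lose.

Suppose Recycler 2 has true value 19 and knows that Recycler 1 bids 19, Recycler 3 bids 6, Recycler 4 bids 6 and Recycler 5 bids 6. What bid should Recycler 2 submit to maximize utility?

Bid 4: loses but pays 4, utility -4.
Bid 6: loses but pays 6, utility -6.
Bid 19: loses but pays 19, utility -19.
Bid 21: wins, pays 21, utility 19 - 21 = -2.
The best choice is 21 with utility -2.

21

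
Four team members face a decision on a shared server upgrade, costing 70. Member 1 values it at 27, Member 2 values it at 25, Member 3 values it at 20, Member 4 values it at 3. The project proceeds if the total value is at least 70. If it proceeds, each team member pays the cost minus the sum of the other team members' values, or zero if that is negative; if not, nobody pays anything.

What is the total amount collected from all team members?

57

Total value 75 ≥ cost 70, so it is built.
Member 1: others sum to 48; max(0, 70 - 48) = 22.
Member 2: others sum to 50; max(0, 70 - 50) = 20.
Member 3: others sum to 55; max(0, 70 - 55) = 15.
Member 4: others sum to 72; max(0, 70 - 72) = 0.
Total collected = 22 + 20 + 15 + 0 = 57.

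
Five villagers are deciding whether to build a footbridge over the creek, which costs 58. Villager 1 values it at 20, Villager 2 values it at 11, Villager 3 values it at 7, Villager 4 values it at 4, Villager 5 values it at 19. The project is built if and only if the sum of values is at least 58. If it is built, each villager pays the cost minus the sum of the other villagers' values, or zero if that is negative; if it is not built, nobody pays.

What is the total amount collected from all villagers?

Total value 61 ≥ cost 58, so it is built.
Villager 1: others sum to 41; max(0, 58 - 41) = 17.
Villager 2: others sum to 50; max(0, 58 - 50) = 8.
Villager 3: others sum to 54; max(0, 58 - 54) = 4.
Villager 4: others sum to 57; max(0, 58 - 57) = 1.
Villager 5: others sum to 42; max(0, 58 - 42) = 16.
Total collected = 17 + 8 + 4 + 1 + 16 = 46.

46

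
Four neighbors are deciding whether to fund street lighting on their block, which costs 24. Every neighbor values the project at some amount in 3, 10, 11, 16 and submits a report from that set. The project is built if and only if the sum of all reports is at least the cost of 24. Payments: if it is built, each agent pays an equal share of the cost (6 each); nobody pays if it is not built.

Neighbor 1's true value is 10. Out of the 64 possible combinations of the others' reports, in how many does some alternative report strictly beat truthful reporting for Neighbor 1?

Others report (3, 3, 3): truth gives 0; report 16 gives 4 > 0. Violating.
Others report (3, 3, 10): truth gives 4; no alternative beats it.
Others report (3, 3, 11): truth gives 4; no alternative beats it.
(Checking all 64 profiles: 1 has a profitable deviation, 63 do not.)

1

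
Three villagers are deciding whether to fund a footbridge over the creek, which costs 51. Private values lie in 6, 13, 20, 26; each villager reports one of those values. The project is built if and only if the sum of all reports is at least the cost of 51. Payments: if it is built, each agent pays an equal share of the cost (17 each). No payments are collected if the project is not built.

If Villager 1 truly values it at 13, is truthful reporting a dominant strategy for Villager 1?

No

Consider the case where Villager 2 reports 13 and Villager 3 reports 26.
Truthful report 13: project built, pays 17, utility 13 - 17 = -4.
Report 6 instead: project not built, utility 0.
Since 0 > -4, reporting 6 is strictly better here, so truthful reporting is not dominant.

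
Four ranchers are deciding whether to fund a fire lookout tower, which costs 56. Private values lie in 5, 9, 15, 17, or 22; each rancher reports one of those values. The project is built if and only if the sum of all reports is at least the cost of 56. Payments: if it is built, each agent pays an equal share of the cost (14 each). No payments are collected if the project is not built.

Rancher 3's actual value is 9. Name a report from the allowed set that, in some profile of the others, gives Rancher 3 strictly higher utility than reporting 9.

5

Suppose Rancher 1 reports 5, Rancher 2 reports 22 and Rancher 4 reports 22.
Report 9: project built, pays 14, utility 9 - 14 = -5.
Report 5: project not built, utility 0.
So reporting 5 beats truth here (0 > -5).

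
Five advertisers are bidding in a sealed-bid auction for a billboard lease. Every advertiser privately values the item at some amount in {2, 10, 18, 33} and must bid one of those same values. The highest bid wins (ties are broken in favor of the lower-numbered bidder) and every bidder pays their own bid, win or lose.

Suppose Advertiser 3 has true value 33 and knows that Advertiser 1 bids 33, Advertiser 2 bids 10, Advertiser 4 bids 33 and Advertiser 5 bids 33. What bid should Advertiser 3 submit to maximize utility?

Bid 2: loses but pays 2, utility -2.
Bid 10: loses but pays 10, utility -10.
Bid 18: loses but pays 18, utility -18.
Bid 33: loses but pays 33, utility -33.
The best choice is 2 with utility -2.

2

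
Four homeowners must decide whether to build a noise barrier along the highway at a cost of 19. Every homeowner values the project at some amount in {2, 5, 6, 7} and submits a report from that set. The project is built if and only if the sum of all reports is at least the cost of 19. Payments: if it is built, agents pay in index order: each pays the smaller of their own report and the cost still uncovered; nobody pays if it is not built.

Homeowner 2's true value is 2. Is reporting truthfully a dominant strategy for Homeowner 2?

Yes

Check each profile of the others' reports and compare truth against every alternative report.
Others report (2, 5, 7): truth gives 0, best alternative gives -3.
Others report (2, 6, 6): truth gives 0, best alternative gives -3.
Others report (2, 6, 7): truth gives 0, best alternative gives -3.
Others report (2, 7, 5): truth gives 0, best alternative gives -3.
Others report (2, 7, 6): truth gives 0, best alternative gives -3.
Others report (2, 7, 7): truth gives 0, best alternative gives -3.
(Remaining 58 profiles checked similarly; truth is weakly best in each.)
In every case the truthful report is at least as good as any alternative, so it is a dominant strategy.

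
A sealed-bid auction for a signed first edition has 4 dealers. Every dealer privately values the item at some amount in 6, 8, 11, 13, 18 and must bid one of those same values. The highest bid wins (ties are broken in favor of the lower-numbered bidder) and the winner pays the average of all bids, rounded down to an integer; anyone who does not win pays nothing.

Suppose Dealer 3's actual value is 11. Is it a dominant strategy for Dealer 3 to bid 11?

Consider the case where Dealer 1 bids 6, Dealer 2 bids 6 and Dealer 4 bids 6.
Truthful bid 11: wins, pays 7, utility 11 - 7 = 4.
Bid 8 instead: wins, pays 6, utility 11 - 6 = 5.
Since 5 > 4, bidding 8 is strictly better here, so truthful bidding is not dominant.

No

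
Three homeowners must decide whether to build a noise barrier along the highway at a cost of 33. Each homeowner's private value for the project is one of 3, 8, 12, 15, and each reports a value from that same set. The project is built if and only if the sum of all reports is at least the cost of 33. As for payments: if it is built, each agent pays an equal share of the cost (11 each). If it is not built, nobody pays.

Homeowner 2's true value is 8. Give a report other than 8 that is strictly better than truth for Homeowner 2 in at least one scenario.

Suppose Homeowner 1 reports 12 and Homeowner 3 reports 15.
Report 8: project built, pays 11, utility 8 - 11 = -3.
Report 3: project not built, utility 0.
So reporting 3 beats truth here (0 > -3).

3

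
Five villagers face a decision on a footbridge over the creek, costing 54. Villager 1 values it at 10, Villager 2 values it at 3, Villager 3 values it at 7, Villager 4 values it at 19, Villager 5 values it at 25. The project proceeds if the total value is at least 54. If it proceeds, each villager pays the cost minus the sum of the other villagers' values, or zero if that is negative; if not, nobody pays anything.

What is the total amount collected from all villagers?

24

Total value 64 ≥ cost 54, so it is built.
Villager 1: others sum to 54; max(0, 54 - 54) = 0.
Villager 2: others sum to 61; max(0, 54 - 61) = 0.
Villager 3: others sum to 57; max(0, 54 - 57) = 0.
Villager 4: others sum to 45; max(0, 54 - 45) = 9.
Villager 5: others sum to 39; max(0, 54 - 39) = 15.
Total collected = 0 + 0 + 0 + 9 + 15 = 24.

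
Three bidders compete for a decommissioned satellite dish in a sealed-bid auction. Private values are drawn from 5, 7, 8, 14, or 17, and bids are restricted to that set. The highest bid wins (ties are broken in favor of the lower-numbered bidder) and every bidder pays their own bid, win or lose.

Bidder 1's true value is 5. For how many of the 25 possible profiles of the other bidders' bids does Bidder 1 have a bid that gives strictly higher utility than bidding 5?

8

Others bid (5, 7): truth gives -5; bid 7 gives -2 > -5. Violating.
Others bid (5, 8): truth gives -5; bid 8 gives -3 > -5. Violating.
Others bid (7, 5): truth gives -5; bid 7 gives -2 > -5. Violating.
Others bid (7, 7): truth gives -5; bid 7 gives -2 > -5. Violating.
Others bid (5, 5): truth gives 0; no alternative beats it.
Others bid (5, 14): truth gives -5; no alternative beats it.
(Checking all 25 profiles: 8 have a profitable deviation, 17 do not.)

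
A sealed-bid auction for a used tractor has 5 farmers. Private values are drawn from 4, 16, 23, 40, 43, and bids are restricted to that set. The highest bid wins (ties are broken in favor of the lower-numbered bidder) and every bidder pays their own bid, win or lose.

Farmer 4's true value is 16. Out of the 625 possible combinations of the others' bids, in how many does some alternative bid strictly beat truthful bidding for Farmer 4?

Others bid (4, 4, 4, 23): truth gives -16; bid 4 gives -4 > -16. Violating.
Others bid (4, 4, 4, 40): truth gives -16; bid 4 gives -4 > -16. Violating.
Others bid (4, 4, 4, 43): truth gives -16; bid 4 gives -4 > -16. Violating.
Others bid (4, 4, 16, 4): truth gives -16; bid 4 gives -4 > -16. Violating.
Others bid (4, 4, 4, 4): truth gives 0; no alternative beats it.
Others bid (4, 4, 4, 16): truth gives 0; no alternative beats it.
(Checking all 625 profiles: 623 have a profitable deviation, 2 do not.)

623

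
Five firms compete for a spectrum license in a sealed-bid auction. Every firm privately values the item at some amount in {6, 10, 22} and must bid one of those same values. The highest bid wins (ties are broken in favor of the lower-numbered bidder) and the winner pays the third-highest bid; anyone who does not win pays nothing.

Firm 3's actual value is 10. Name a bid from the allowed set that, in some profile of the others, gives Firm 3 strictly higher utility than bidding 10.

Suppose Firm 1 bids 6, Firm 2 bids 6, Firm 4 bids 6 and Firm 5 bids 22.
Bid 10: loses, pays 0, utility 0.
Bid 22: wins, pays 6, utility 10 - 6 = 4.
So bidding 22 beats truth here (4 > 0).

22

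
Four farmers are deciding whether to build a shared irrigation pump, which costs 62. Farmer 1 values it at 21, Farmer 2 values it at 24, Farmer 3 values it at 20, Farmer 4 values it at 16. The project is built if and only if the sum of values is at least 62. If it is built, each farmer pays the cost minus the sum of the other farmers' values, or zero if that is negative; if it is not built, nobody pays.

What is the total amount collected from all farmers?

8

Total value 81 ≥ cost 62, so it is built.
Farmer 1: others sum to 60; max(0, 62 - 60) = 2.
Farmer 2: others sum to 57; max(0, 62 - 57) = 5.
Farmer 3: others sum to 61; max(0, 62 - 61) = 1.
Farmer 4: others sum to 65; max(0, 62 - 65) = 0.
Total collected = 2 + 5 + 1 + 0 = 8.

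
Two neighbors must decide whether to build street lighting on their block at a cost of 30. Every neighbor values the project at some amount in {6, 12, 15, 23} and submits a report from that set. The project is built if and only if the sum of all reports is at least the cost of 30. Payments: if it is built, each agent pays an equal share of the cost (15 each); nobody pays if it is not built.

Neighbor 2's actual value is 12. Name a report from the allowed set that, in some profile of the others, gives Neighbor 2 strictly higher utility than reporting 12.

Suppose Neighbor 1 reports 23.
Report 12: project built, pays 15, utility 12 - 15 = -3.
Report 6: project not built, utility 0.
So reporting 6 beats truth here (0 > -3).

6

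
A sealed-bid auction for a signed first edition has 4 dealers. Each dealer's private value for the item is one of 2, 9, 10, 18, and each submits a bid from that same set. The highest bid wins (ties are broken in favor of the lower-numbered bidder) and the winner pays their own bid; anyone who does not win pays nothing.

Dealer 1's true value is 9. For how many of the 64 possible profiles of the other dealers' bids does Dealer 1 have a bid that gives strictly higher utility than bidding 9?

1

Others bid (2, 2, 2): truth gives 0; bid 2 gives 7 > 0. Violating.
Others bid (2, 2, 9): truth gives 0; no alternative beats it.
Others bid (2, 2, 10): truth gives 0; no alternative beats it.
(Checking all 64 profiles: 1 has a profitable deviation, 63 do not.)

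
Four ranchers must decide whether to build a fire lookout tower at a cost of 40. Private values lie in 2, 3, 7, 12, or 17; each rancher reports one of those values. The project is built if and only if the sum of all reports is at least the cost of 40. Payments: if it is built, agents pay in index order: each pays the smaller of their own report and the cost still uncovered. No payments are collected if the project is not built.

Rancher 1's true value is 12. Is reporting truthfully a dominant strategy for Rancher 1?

Consider the case where Rancher 2 reports 2, Rancher 3 reports 17 and Rancher 4 reports 17.
Truthful report 12: project built, pays 12, utility 12 - 12 = 0.
Report 7 instead: project built, pays 7, utility 12 - 7 = 5.
Since 5 > 0, reporting 7 is strictly better here, so truthful reporting is not dominant.

No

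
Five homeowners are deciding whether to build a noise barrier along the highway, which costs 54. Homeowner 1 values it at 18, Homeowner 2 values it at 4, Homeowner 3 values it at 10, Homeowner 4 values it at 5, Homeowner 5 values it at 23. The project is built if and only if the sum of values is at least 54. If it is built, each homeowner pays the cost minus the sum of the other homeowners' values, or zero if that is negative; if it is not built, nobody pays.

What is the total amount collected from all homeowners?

Total value 60 ≥ cost 54, so it is built.
Homeowner 1: others sum to 42; max(0, 54 - 42) = 12.
Homeowner 2: others sum to 56; max(0, 54 - 56) = 0.
Homeowner 3: others sum to 50; max(0, 54 - 50) = 4.
Homeowner 4: others sum to 55; max(0, 54 - 55) = 0.
Homeowner 5: others sum to 37; max(0, 54 - 37) = 17.
Total collected = 12 + 0 + 4 + 0 + 17 = 33.

33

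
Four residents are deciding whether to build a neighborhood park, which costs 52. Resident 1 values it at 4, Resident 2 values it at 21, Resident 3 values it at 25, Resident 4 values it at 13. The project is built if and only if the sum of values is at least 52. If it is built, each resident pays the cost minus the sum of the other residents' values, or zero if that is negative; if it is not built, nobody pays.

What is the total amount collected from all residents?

26

Total value 63 ≥ cost 52, so it is built.
Resident 1: others sum to 59; max(0, 52 - 59) = 0.
Resident 2: others sum to 42; max(0, 52 - 42) = 10.
Resident 3: others sum to 38; max(0, 52 - 38) = 14.
Resident 4: others sum to 50; max(0, 52 - 50) = 2.
Total collected = 0 + 10 + 14 + 2 = 26.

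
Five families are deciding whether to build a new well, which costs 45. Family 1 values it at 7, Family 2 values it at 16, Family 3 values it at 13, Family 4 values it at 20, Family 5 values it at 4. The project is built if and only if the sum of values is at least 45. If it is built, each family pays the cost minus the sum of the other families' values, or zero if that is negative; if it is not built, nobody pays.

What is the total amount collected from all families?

6

Total value 60 ≥ cost 45, so it is built.
Family 1: others sum to 53; max(0, 45 - 53) = 0.
Family 2: others sum to 44; max(0, 45 - 44) = 1.
Family 3: others sum to 47; max(0, 45 - 47) = 0.
Family 4: others sum to 40; max(0, 45 - 40) = 5.
Family 5: others sum to 56; max(0, 45 - 56) = 0.
Total collected = 0 + 1 + 0 + 5 + 0 = 6.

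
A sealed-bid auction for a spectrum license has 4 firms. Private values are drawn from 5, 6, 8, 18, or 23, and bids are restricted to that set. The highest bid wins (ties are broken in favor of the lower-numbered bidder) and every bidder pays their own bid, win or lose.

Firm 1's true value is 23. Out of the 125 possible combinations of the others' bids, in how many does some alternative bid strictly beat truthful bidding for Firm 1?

64

Others bid (5, 5, 5): truth gives 0; bid 5 gives 18 > 0. Violating.
Others bid (5, 5, 6): truth gives 0; bid 6 gives 17 > 0. Violating.
Others bid (5, 5, 8): truth gives 0; bid 8 gives 15 > 0. Violating.
Others bid (5, 5, 18): truth gives 0; bid 18 gives 5 > 0. Violating.
Others bid (5, 5, 23): truth gives 0; no alternative beats it.
Others bid (5, 6, 23): truth gives 0; no alternative beats it.
(Checking all 125 profiles: 64 have a profitable deviation, 61 do not.)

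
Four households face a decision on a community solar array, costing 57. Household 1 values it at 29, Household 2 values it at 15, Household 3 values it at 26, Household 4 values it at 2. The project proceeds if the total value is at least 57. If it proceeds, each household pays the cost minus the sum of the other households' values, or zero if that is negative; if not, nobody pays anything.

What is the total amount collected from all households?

25

Total value 72 ≥ cost 57, so it is built.
Household 1: others sum to 43; max(0, 57 - 43) = 14.
Household 2: others sum to 57; max(0, 57 - 57) = 0.
Household 3: others sum to 46; max(0, 57 - 46) = 11.
Household 4: others sum to 70; max(0, 57 - 70) = 0.
Total collected = 14 + 0 + 11 + 0 = 25.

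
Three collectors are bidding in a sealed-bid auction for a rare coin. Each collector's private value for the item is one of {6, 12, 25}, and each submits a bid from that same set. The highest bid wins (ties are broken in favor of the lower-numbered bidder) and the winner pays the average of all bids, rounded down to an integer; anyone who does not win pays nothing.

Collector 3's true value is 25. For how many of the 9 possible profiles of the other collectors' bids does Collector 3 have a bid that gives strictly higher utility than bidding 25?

Others bid (6, 6): truth gives 13; bid 12 gives 17 > 13. Violating.
Others bid (6, 12): truth gives 11; no alternative beats it.
Others bid (6, 25): truth gives 0; no alternative beats it.
(Checking all 9 profiles: 1 has a profitable deviation, 8 do not.)

1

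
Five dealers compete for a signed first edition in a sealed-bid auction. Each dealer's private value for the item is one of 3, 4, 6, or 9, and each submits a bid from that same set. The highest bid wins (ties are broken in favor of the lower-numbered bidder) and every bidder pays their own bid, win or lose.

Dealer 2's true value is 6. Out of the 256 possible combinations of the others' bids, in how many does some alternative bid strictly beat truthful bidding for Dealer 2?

Others bid (3, 3, 3, 3): truth gives 0; bid 4 gives 2 > 0. Violating.
Others bid (3, 3, 3, 4): truth gives 0; bid 4 gives 2 > 0. Violating.
Others bid (3, 3, 3, 9): truth gives -6; bid 3 gives -3 > -6. Violating.
Others bid (3, 3, 4, 3): truth gives 0; bid 4 gives 2 > 0. Violating.
Others bid (3, 3, 3, 6): truth gives 0; no alternative beats it.
Others bid (3, 3, 4, 6): truth gives 0; no alternative beats it.
(Checking all 256 profiles: 210 have a profitable deviation, 46 do not.)

210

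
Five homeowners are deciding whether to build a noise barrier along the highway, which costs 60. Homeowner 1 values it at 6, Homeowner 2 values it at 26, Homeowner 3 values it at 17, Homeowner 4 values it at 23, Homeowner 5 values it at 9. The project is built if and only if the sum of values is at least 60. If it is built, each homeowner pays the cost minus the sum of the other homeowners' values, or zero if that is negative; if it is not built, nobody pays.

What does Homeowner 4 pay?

2

Total value 81 ≥ cost 60, so the project is built.
The other homeowners' values sum to 58.
Cost minus that sum is 60 - 58 = 2.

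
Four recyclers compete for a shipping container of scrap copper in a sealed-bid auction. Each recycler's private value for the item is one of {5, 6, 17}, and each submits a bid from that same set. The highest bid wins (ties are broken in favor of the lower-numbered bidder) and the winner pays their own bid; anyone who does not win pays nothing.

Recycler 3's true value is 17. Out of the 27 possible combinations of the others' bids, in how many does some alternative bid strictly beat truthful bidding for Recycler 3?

2

Others bid (5, 5, 5): truth gives 0; bid 6 gives 11 > 0. Violating.
Others bid (5, 5, 6): truth gives 0; bid 6 gives 11 > 0. Violating.
Others bid (5, 5, 17): truth gives 0; no alternative beats it.
Others bid (5, 6, 5): truth gives 0; no alternative beats it.
(Checking all 27 profiles: 2 have a profitable deviation, 25 do not.)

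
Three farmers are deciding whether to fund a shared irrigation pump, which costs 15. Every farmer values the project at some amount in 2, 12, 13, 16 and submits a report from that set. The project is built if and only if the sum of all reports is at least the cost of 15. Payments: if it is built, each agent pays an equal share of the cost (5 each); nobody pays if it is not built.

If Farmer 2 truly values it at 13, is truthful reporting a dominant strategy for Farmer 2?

Yes

Check each profile of the others' reports and compare truth against every alternative report.
Others report (2, 2): truth gives 8, best alternative gives 8.
Others report (2, 12): truth gives 8, best alternative gives 8.
Others report (2, 13): truth gives 8, best alternative gives 8.
Others report (2, 16): truth gives 8, best alternative gives 8.
Others report (12, 2): truth gives 8, best alternative gives 8.
Others report (12, 12): truth gives 8, best alternative gives 8.
(Remaining 10 profiles checked similarly; truth is weakly best in each.)
In every case the truthful report is at least as good as any alternative, so it is a dominant strategy.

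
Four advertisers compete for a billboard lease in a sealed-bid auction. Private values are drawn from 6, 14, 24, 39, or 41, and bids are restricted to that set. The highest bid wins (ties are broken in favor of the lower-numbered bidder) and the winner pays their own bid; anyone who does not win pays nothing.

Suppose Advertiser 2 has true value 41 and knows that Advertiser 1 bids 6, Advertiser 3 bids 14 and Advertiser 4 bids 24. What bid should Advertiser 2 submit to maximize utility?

Bid 6: loses, pays 0, utility 0.
Bid 14: loses, pays 0, utility 0.
Bid 24: wins, pays 24, utility 41 - 24 = 17.
Bid 39: wins, pays 39, utility 41 - 39 = 2.
Bid 41: wins, pays 41, utility 41 - 41 = 0.
The best choice is 24 with utility 17.

24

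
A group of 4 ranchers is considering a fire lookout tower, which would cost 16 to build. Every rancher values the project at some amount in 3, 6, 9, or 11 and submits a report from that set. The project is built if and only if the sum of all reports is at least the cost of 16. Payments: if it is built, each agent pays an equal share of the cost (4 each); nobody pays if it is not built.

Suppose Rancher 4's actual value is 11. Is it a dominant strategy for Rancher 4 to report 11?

Check each profile of the others' reports and compare truth against every alternative report.
Others report (3, 3, 3): truth gives 7, best alternative gives 7.
Others report (3, 3, 6): truth gives 7, best alternative gives 7.
Others report (3, 3, 9): truth gives 7, best alternative gives 7.
Others report (3, 3, 11): truth gives 7, best alternative gives 7.
Others report (3, 6, 3): truth gives 7, best alternative gives 7.
Others report (3, 6, 6): truth gives 7, best alternative gives 7.
(Remaining 58 profiles checked similarly; truth is weakly best in each.)
In every case the truthful report is at least as good as any alternative, so it is a dominant strategy.

Yes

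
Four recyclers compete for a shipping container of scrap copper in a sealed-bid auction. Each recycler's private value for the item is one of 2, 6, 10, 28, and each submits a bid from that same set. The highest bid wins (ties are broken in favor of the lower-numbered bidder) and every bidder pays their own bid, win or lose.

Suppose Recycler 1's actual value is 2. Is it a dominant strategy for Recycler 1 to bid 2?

Check each profile of the others' bids and compare truth against every alternative bid.
Others bid (2, 2, 2): truth gives 0, best alternative gives -4.
Others bid (2, 2, 10): truth gives -2, best alternative gives -6.
Others bid (2, 2, 28): truth gives -2, best alternative gives -6.
Others bid (2, 6, 10): truth gives -2, best alternative gives -6.
Others bid (2, 6, 28): truth gives -2, best alternative gives -6.
Others bid (2, 10, 2): truth gives -2, best alternative gives -6.
(Remaining 58 profiles checked similarly; truth is weakly best in each.)
In every case the truthful bid is at least as good as any alternative, so it is a dominant strategy.

Yes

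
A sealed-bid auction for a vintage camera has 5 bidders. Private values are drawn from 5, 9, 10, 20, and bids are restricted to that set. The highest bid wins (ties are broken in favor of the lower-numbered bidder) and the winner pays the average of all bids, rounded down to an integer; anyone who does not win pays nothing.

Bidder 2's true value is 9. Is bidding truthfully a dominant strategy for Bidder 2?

No

Consider the case where Bidder 1 bids 5, Bidder 3 bids 5, Bidder 4 bids 5 and Bidder 5 bids 10.
Truthful bid 9: loses, pays 0, utility 0.
Bid 10 instead: wins, pays 7, utility 9 - 7 = 2.
Since 2 > 0, bidding 10 is strictly better here, so truthful bidding is not dominant.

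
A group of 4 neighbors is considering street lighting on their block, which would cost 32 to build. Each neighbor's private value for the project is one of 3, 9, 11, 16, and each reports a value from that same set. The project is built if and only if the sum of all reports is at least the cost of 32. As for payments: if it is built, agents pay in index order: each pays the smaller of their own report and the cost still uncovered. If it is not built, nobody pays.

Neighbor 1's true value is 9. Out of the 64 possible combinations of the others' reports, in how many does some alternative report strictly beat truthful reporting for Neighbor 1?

35

Others report (3, 11, 16): truth gives 0; report 3 gives 6 > 0. Violating.
Others report (3, 16, 11): truth gives 0; report 3 gives 6 > 0. Violating.
Others report (3, 16, 16): truth gives 0; report 3 gives 6 > 0. Violating.
Others report (9, 9, 11): truth gives 0; report 3 gives 6 > 0. Violating.
Others report (3, 3, 3): truth gives 0; no alternative beats it.
Others report (3, 3, 9): truth gives 0; no alternative beats it.
(Checking all 64 profiles: 35 have a profitable deviation, 29 do not.)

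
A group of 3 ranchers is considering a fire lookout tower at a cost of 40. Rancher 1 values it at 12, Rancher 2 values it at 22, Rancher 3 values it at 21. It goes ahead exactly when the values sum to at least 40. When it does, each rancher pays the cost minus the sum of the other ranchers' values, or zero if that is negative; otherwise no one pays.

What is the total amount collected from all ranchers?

Total value 55 ≥ cost 40, so it is built.
Rancher 1: others sum to 43; max(0, 40 - 43) = 0.
Rancher 2: others sum to 33; max(0, 40 - 33) = 7.
Rancher 3: others sum to 34; max(0, 40 - 34) = 6.
Total collected = 0 + 7 + 6 = 13.

13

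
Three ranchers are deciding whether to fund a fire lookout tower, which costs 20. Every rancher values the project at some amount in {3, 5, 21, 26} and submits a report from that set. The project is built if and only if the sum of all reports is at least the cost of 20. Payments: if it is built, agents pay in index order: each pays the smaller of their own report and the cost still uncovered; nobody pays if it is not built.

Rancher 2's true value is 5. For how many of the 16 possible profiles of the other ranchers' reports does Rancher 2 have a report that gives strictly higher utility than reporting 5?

4

Others report (3, 21): truth gives 0; report 3 gives 2 > 0. Violating.
Others report (3, 26): truth gives 0; report 3 gives 2 > 0. Violating.
Others report (5, 21): truth gives 0; report 3 gives 2 > 0. Violating.
Others report (5, 26): truth gives 0; report 3 gives 2 > 0. Violating.
Others report (3, 3): truth gives 0; no alternative beats it.
Others report (3, 5): truth gives 0; no alternative beats it.
(Checking all 16 profiles: 4 have a profitable deviation, 12 do not.)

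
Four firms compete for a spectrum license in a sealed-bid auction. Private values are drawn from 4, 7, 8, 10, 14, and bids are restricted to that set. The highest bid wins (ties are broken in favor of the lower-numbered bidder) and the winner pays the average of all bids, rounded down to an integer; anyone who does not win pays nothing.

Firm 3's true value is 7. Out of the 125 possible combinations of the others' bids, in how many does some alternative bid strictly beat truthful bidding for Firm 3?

10

Others bid (4, 4, 8): truth gives 0; bid 8 gives 1 > 0. Violating.
Others bid (4, 7, 4): truth gives 0; bid 8 gives 2 > 0. Violating.
Others bid (4, 7, 7): truth gives 0; bid 8 gives 1 > 0. Violating.
Others bid (4, 7, 8): truth gives 0; bid 8 gives 1 > 0. Violating.
Others bid (4, 4, 4): truth gives 3; no alternative beats it.
Others bid (4, 4, 7): truth gives 2; no alternative beats it.
(Checking all 125 profiles: 10 have a profitable deviation, 115 do not.)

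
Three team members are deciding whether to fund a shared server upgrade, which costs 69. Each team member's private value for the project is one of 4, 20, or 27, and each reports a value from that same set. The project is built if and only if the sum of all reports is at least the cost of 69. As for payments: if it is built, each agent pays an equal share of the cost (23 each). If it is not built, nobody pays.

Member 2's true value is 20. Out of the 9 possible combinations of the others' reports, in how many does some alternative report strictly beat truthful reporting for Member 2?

Others report (27, 27): truth gives -3; report 4 gives 0 > -3. Violating.
Others report (4, 4): truth gives 0; no alternative beats it.
Others report (4, 20): truth gives 0; no alternative beats it.
(Checking all 9 profiles: 1 has a profitable deviation, 8 do not.)

1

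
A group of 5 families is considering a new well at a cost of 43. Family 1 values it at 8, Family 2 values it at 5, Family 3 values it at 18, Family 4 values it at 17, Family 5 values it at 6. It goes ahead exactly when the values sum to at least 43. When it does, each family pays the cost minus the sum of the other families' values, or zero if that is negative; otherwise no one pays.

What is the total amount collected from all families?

13

Total value 54 ≥ cost 43, so it is built.
Family 1: others sum to 46; max(0, 43 - 46) = 0.
Family 2: others sum to 49; max(0, 43 - 49) = 0.
Family 3: others sum to 36; max(0, 43 - 36) = 7.
Family 4: others sum to 37; max(0, 43 - 37) = 6.
Family 5: others sum to 48; max(0, 43 - 48) = 0.
Total collected = 0 + 0 + 7 + 6 + 0 = 13.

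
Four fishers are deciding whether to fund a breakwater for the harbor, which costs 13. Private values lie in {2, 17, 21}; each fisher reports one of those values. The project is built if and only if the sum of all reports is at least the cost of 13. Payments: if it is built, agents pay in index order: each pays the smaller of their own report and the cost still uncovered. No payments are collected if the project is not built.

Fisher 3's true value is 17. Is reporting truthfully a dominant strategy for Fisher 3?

No

Consider the case where Fisher 1 reports 2, Fisher 2 reports 2 and Fisher 4 reports 17.
Truthful report 17: project built, pays 9, utility 17 - 9 = 8.
Report 2 instead: project built, pays 2, utility 17 - 2 = 15.
Since 15 > 8, reporting 2 is strictly better here, so truthful reporting is not dominant.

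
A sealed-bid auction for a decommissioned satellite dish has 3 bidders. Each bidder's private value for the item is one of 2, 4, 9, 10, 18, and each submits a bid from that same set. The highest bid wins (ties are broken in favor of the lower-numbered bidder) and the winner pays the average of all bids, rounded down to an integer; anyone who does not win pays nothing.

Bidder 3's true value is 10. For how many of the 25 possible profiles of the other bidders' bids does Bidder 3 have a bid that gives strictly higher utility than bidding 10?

Others bid (2, 2): truth gives 6; bid 4 gives 8 > 6. Violating.
Others bid (4, 4): truth gives 4; bid 9 gives 5 > 4. Violating.
Others bid (2, 4): truth gives 5; no alternative beats it.
Others bid (2, 9): truth gives 3; no alternative beats it.
(Checking all 25 profiles: 2 have a profitable deviation, 23 do not.)

2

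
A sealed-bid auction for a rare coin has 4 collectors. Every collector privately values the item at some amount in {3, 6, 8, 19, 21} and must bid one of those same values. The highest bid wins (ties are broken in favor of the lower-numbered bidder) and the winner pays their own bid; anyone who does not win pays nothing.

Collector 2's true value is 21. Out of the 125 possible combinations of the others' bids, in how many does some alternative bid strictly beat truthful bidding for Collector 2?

Others bid (3, 3, 3): truth gives 0; bid 6 gives 15 > 0. Violating.
Others bid (3, 3, 6): truth gives 0; bid 6 gives 15 > 0. Violating.
Others bid (3, 3, 8): truth gives 0; bid 8 gives 13 > 0. Violating.
Others bid (3, 3, 19): truth gives 0; bid 19 gives 2 > 0. Violating.
Others bid (3, 3, 21): truth gives 0; no alternative beats it.
Others bid (3, 6, 21): truth gives 0; no alternative beats it.
(Checking all 125 profiles: 48 have a profitable deviation, 77 do not.)

48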